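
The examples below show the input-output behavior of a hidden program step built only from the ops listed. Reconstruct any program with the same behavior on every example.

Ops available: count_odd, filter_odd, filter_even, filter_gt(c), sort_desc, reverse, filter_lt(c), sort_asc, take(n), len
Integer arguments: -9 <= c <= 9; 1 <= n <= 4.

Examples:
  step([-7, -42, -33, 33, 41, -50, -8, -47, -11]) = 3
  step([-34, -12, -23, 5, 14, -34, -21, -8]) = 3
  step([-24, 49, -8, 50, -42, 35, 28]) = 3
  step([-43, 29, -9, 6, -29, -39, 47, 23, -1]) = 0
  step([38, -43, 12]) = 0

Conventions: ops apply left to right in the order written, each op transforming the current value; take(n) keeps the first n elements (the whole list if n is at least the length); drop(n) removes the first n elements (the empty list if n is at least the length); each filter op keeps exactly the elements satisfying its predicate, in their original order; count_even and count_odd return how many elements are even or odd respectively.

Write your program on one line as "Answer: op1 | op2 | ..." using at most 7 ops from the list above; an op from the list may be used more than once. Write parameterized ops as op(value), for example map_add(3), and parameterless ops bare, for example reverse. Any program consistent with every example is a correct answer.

filter_even | sort_asc | take(3) | reverse | filter_lt(3) | len

Check, running the answer program on each example:
  [-7, -42, -33, 33, 41, -50, -8, -47, -11] -> [-42, -50, -8] -> [-50, -42, -8] -> [-50, -42, -8] -> [-8, -42, -50] -> [-8, -42, -50] -> 3
  [-34, -12, -23, 5, 14, -34, -21, -8] -> [-34, -12, 14, -34, -8] -> [-34, -34, -12, -8, 14] -> [-34, -34, -12] -> [-12, -34, -34] -> [-12, -34, -34] -> 3
  [-24, 49, -8, 50, -42, 35, 28] -> [-24, -8, 50, -42, 28] -> [-42, -24, -8, 28, 50] -> [-42, -24, -8] -> [-8, -24, -42] -> [-8, -24, -42] -> 3
  [-43, 29, -9, 6, -29, -39, 47, 23, -1] -> [6] -> [6] -> [6] -> [6] -> [] -> 0
  [38, -43, 12] -> [38, 12] -> [12, 38] -> [12, 38] -> [38, 12] -> [] -> 0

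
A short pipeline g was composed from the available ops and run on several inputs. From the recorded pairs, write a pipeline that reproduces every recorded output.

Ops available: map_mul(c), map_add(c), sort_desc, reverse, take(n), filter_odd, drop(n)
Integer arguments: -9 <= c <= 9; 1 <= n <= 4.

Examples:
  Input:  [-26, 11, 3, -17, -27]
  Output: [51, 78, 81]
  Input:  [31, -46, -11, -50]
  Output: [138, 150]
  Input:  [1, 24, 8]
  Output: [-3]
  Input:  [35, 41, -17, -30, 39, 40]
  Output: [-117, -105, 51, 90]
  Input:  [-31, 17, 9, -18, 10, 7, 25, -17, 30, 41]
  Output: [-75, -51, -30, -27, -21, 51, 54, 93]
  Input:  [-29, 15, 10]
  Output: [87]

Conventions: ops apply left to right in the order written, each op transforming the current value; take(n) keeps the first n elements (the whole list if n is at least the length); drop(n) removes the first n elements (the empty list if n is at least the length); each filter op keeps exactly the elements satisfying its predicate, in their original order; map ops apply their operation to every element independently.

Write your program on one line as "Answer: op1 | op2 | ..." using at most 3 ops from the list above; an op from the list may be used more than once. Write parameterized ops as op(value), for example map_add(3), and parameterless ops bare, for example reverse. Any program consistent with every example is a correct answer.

sort_desc | map_mul(-3) | drop(2)

Check, running the answer program on each example:
  [-26, 11, 3, -17, -27] -> [11, 3, -17, -26, -27] -> [-33, -9, 51, 78, 81] -> [51, 78, 81]
  [31, -46, -11, -50] -> [31, -11, -46, -50] -> [-93, 33, 138, 150] -> [138, 150]
  [1, 24, 8] -> [24, 8, 1] -> [-72, -24, -3] -> [-3]
  [35, 41, -17, -30, 39, 40] -> [41, 40, 39, 35, -17, -30] -> [-123, -120, -117, -105, 51, 90] -> [-117, -105, 51, 90]
  [-31, 17, 9, -18, 10, 7, 25, -17, 30, 41] -> [41, 30, 25, 17, 10, 9, 7, -17, -18, -31] -> [-123, -90, -75, -51, -30, -27, -21, 51, 54, 93] -> [-75, -51, -30, -27, -21, 51, 54, 93]
  [-29, 15, 10] -> [15, 10, -29] -> [-45, -30, 87] -> [87]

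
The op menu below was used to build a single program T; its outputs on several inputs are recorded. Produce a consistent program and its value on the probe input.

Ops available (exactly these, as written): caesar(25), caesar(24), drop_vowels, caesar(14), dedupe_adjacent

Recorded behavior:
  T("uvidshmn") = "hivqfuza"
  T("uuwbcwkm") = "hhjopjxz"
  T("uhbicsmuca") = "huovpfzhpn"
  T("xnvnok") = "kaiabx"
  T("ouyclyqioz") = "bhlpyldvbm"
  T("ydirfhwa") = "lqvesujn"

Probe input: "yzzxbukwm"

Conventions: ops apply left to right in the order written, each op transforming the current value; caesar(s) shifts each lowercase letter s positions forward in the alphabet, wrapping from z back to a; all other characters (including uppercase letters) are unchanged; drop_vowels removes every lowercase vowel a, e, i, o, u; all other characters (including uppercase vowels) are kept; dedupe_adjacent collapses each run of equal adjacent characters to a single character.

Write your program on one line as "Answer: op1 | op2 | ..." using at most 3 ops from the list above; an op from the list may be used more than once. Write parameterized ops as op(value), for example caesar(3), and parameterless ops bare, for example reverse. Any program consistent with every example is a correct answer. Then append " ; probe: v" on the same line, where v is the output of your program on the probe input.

caesar(14) | caesar(25) ; probe: "lmmkohxjz"

Check, running the answer program on each example:
  "uvidshmn" -> "ijwrgvab" -> "hivqfuza"
  "uuwbcwkm" -> "iikpqkya" -> "hhjopjxz"
  "uhbicsmuca" -> "ivpwqgaiqo" -> "huovpfzhpn"
  "xnvnok" -> "lbjbcy" -> "kaiabx"
  "ouyclyqioz" -> "cimqzmewcn" -> "bhlpyldvbm"
  "ydirfhwa" -> "mrwftvko" -> "lqvesujn"
  probe: "yzzxbukwm" -> "mnnlpiyka" -> "lmmkohxjz"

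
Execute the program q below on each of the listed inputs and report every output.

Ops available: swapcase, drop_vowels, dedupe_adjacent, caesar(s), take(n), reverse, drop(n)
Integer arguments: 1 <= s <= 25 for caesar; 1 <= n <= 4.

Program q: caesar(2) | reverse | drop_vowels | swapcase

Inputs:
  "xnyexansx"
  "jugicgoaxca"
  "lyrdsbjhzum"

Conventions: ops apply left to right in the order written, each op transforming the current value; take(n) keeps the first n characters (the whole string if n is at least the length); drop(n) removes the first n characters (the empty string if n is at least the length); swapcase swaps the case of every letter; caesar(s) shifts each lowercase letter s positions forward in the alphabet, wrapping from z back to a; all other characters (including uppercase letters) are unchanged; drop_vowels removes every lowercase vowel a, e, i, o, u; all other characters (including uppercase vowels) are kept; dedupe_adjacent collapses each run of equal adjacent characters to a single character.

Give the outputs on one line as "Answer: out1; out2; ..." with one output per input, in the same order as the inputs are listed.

Execution, op by op:
  "xnyexansx" -> "zpagzcpuz" -> "zupczgapz" -> "zpczgpz" -> "ZPCZGPZ"
  "jugicgoaxca" -> "lwikeiqczec" -> "cezcqiekiwl" -> "czcqkwl" -> "CZCQKWL"
  "lyrdsbjhzum" -> "natfudljbwo" -> "owbjlduftan" -> "wbjldftn" -> "WBJLDFTN"

"ZPCZGPZ"; "CZCQKWL"; "WBJLDFTN"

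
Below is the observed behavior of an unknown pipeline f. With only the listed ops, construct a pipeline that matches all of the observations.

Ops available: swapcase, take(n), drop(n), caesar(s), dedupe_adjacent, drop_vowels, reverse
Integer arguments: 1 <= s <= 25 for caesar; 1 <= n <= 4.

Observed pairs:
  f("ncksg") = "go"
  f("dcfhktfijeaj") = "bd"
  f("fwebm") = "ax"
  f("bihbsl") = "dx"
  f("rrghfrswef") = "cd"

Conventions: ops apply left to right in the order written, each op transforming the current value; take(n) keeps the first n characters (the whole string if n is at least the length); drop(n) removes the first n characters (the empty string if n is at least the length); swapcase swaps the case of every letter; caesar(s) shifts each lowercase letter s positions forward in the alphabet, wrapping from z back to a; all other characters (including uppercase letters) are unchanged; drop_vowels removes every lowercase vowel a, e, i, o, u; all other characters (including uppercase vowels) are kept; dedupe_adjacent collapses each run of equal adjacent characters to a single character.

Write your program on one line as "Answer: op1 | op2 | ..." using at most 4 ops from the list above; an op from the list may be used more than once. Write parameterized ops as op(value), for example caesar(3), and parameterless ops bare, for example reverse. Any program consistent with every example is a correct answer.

caesar(17) | drop(2) | take(2) | caesar(5)

Check, running the answer program on each example:
  "ncksg" -> "etbjx" -> "bjx" -> "bj" -> "go"
  "dcfhktfijeaj" -> "utwybkwzavra" -> "wybkwzavra" -> "wy" -> "bd"
  "fwebm" -> "wnvsd" -> "vsd" -> "vs" -> "ax"
  "bihbsl" -> "szysjc" -> "ysjc" -> "ys" -> "dx"
  "rrghfrswef" -> "iixywijnvw" -> "xywijnvw" -> "xy" -> "cd"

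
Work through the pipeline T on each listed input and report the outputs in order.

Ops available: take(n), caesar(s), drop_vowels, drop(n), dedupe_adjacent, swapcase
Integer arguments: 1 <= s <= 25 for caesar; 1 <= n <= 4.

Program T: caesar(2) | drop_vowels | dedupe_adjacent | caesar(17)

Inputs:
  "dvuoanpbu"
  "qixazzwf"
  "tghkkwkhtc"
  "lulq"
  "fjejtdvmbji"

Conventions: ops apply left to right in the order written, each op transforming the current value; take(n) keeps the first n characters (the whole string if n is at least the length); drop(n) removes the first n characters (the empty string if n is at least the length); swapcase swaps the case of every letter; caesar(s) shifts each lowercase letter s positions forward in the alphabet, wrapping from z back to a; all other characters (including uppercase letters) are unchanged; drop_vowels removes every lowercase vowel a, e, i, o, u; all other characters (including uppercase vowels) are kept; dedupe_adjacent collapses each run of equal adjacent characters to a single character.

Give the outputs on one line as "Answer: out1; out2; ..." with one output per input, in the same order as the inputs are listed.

"wonhtgiun"; "jbqtspy"; "madpdam"; "enej"; "ycxcmwoucb"

Execution, op by op:
  "dvuoanpbu" -> "fxwqcprdw" -> "fxwqcprdw" -> "fxwqcprdw" -> "wonhtgiun"
  "qixazzwf" -> "skzcbbyh" -> "skzcbbyh" -> "skzcbyh" -> "jbqtspy"
  "tghkkwkhtc" -> "vijmmymjve" -> "vjmmymjv" -> "vjmymjv" -> "madpdam"
  "lulq" -> "nwns" -> "nwns" -> "nwns" -> "enej"
  "fjejtdvmbji" -> "hlglvfxodlk" -> "hlglvfxdlk" -> "hlglvfxdlk" -> "ycxcmwoucb"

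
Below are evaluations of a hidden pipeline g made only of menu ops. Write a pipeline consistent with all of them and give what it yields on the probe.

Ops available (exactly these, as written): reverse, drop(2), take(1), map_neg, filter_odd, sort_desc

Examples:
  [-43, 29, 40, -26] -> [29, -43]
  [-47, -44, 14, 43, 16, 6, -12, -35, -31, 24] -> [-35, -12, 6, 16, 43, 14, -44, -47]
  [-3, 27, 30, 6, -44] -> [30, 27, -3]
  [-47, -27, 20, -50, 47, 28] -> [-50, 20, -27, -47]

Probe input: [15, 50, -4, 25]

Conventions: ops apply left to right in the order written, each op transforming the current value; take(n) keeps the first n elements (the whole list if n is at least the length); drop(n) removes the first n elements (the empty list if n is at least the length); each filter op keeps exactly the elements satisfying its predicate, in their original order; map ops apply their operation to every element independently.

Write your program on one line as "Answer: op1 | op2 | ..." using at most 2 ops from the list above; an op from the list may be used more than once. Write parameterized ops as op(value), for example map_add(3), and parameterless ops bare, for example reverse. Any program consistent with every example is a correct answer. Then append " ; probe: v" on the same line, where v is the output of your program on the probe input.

reverse | drop(2) ; probe: [50, 15]

Check, running the answer program on each example:
  [-43, 29, 40, -26] -> [-26, 40, 29, -43] -> [29, -43]
  [-47, -44, 14, 43, 16, 6, -12, -35, -31, 24] -> [24, -31, -35, -12, 6, 16, 43, 14, -44, -47] -> [-35, -12, 6, 16, 43, 14, -44, -47]
  [-3, 27, 30, 6, -44] -> [-44, 6, 30, 27, -3] -> [30, 27, -3]
  [-47, -27, 20, -50, 47, 28] -> [28, 47, -50, 20, -27, -47] -> [-50, 20, -27, -47]
  probe: [15, 50, -4, 25] -> [25, -4, 50, 15] -> [50, 15]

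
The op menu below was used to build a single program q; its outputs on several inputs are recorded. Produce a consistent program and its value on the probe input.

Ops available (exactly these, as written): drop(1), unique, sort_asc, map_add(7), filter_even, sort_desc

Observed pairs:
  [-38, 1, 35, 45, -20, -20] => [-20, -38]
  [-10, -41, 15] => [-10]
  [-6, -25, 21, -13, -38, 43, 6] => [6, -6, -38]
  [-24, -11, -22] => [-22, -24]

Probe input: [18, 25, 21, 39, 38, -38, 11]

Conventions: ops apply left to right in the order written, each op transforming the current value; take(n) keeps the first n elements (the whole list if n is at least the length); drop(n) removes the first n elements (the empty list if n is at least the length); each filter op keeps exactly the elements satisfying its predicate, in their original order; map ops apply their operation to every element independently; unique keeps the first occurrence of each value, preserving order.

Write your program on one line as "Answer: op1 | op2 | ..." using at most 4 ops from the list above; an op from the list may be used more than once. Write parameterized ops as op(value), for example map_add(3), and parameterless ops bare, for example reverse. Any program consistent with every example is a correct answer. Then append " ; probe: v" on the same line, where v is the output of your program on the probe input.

filter_even | unique | sort_desc ; probe: [38, 18, -38]

Check, running the answer program on each example:
  [-38, 1, 35, 45, -20, -20] -> [-38, -20, -20] -> [-38, -20] -> [-20, -38]
  [-10, -41, 15] -> [-10] -> [-10] -> [-10]
  [-6, -25, 21, -13, -38, 43, 6] -> [-6, -38, 6] -> [-6, -38, 6] -> [6, -6, -38]
  [-24, -11, -22] -> [-24, -22] -> [-24, -22] -> [-22, -24]
  probe: [18, 25, 21, 39, 38, -38, 11] -> [18, 38, -38] -> [18, 38, -38] -> [38, 18, -38]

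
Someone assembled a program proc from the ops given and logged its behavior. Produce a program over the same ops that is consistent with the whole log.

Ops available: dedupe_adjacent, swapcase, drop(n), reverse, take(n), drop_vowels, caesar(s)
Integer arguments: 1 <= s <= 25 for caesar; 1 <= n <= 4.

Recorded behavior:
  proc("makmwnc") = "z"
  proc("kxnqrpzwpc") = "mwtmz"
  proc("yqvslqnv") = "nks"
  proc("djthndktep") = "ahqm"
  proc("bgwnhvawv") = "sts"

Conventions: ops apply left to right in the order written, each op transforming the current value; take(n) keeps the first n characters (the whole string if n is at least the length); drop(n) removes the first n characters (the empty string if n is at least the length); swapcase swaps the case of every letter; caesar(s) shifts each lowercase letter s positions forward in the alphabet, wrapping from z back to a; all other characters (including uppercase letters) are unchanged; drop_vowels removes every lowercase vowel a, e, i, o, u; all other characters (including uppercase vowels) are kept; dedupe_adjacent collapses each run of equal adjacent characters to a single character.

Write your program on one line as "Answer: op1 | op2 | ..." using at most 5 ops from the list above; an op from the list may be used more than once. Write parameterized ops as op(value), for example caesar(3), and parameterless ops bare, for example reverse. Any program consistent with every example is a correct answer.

drop_vowels | caesar(12) | drop(1) | caesar(11) | drop(4)

Check, running the answer program on each example:
  "makmwnc" -> "mkmwnc" -> "ywyizo" -> "wyizo" -> "hjtkz" -> "z"
  "kxnqrpzwpc" -> "kxnqrpzwpc" -> "wjzcdblibo" -> "jzcdblibo" -> "uknomwtmz" -> "mwtmz"
  "yqvslqnv" -> "yqvslqnv" -> "kchexczh" -> "chexczh" -> "nspinks" -> "nks"
  "djthndktep" -> "djthndktp" -> "pvftzpwfb" -> "vftzpwfb" -> "gqekahqm" -> "ahqm"
  "bgwnhvawv" -> "bgwnhvwv" -> "nsizthih" -> "sizthih" -> "dtkests" -> "sts"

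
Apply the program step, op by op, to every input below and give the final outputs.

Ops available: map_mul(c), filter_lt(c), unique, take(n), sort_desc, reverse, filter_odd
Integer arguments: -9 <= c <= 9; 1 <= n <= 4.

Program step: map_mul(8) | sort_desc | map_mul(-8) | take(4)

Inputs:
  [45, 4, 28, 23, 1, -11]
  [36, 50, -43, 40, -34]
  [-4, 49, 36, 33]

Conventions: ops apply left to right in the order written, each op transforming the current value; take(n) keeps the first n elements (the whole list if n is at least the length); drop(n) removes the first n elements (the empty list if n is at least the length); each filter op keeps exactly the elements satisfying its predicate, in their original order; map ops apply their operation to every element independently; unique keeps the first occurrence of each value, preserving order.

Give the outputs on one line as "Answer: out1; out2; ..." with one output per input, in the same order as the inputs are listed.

[-2880, -1792, -1472, -256]; [-3200, -2560, -2304, 2176]; [-3136, -2304, -2112, 256]

Execution, op by op:
  [45, 4, 28, 23, 1, -11] -> [360, 32, 224, 184, 8, -88] -> [360, 224, 184, 32, 8, -88] -> [-2880, -1792, -1472, -256, -64, 704] -> [-2880, -1792, -1472, -256]
  [36, 50, -43, 40, -34] -> [288, 400, -344, 320, -272] -> [400, 320, 288, -272, -344] -> [-3200, -2560, -2304, 2176, 2752] -> [-3200, -2560, -2304, 2176]
  [-4, 49, 36, 33] -> [-32, 392, 288, 264] -> [392, 288, 264, -32] -> [-3136, -2304, -2112, 256] -> [-3136, -2304, -2112, 256]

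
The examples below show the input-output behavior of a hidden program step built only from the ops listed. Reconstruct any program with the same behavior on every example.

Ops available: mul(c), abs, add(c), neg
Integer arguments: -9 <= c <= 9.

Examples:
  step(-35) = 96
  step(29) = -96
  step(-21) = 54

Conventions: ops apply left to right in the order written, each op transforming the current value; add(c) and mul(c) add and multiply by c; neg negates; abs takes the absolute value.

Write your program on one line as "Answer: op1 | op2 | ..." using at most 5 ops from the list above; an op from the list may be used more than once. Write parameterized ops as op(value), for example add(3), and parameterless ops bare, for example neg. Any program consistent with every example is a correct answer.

neg | add(-3) | mul(-3) | neg

Check, running the answer program on each example:
  -35 -> 35 -> 32 -> -96 -> 96
  29 -> -29 -> -32 -> 96 -> -96
  -21 -> 21 -> 18 -> -54 -> 54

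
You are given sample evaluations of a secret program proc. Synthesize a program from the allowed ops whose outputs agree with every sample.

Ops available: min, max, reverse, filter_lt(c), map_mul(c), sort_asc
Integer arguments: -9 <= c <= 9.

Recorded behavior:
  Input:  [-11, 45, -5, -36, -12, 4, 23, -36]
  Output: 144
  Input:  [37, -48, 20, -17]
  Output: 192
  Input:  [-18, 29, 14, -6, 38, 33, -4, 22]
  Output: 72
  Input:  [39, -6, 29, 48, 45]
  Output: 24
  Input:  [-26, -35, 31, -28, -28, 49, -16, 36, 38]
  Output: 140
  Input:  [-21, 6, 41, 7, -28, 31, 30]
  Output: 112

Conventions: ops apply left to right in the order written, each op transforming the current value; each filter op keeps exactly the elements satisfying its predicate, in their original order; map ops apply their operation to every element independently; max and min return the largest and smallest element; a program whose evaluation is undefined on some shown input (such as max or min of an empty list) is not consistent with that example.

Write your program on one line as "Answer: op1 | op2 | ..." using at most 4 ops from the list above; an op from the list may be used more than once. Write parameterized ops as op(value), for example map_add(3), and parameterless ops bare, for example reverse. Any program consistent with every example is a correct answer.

filter_lt(9) | map_mul(-4) | max

Check, running the answer program on each example:
  [-11, 45, -5, -36, -12, 4, 23, -36] -> [-11, -5, -36, -12, 4, -36] -> [44, 20, 144, 48, -16, 144] -> 144
  [37, -48, 20, -17] -> [-48, -17] -> [192, 68] -> 192
  [-18, 29, 14, -6, 38, 33, -4, 22] -> [-18, -6, -4] -> [72, 24, 16] -> 72
  [39, -6, 29, 48, 45] -> [-6] -> [24] -> 24
  [-26, -35, 31, -28, -28, 49, -16, 36, 38] -> [-26, -35, -28, -28, -16] -> [104, 140, 112, 112, 64] -> 140
  [-21, 6, 41, 7, -28, 31, 30] -> [-21, 6, 7, -28] -> [84, -24, -28, 112] -> 112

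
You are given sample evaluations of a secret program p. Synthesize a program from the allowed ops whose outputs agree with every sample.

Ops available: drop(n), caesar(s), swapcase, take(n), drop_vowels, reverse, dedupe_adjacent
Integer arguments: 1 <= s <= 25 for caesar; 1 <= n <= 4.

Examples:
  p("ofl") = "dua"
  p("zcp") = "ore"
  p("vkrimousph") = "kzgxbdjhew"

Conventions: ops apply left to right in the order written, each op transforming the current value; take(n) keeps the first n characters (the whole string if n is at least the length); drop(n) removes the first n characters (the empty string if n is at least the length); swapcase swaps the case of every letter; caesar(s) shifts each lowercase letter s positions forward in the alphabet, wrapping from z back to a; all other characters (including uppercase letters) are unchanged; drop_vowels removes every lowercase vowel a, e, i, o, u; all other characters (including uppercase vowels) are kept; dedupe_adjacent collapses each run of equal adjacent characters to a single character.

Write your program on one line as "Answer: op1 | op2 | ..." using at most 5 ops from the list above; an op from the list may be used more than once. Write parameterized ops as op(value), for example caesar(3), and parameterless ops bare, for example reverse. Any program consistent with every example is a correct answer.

reverse | caesar(23) | caesar(18) | reverse

Check, running the answer program on each example:
  "ofl" -> "lfo" -> "icl" -> "aud" -> "dua"
  "zcp" -> "pcz" -> "mzw" -> "ero" -> "ore"
  "vkrimousph" -> "hpsuomirkv" -> "emprljfohs" -> "wehjdbxgzk" -> "kzgxbdjhew"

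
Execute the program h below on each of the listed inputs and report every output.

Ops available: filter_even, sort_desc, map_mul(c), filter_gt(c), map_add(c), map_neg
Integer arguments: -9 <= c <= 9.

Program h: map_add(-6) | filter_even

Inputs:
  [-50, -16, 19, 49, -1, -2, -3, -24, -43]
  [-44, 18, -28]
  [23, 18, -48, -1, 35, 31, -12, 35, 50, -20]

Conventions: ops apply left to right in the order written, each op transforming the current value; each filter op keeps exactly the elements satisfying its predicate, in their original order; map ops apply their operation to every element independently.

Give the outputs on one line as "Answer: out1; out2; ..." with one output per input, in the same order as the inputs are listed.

Execution, op by op:
  [-50, -16, 19, 49, -1, -2, -3, -24, -43] -> [-56, -22, 13, 43, -7, -8, -9, -30, -49] -> [-56, -22, -8, -30]
  [-44, 18, -28] -> [-50, 12, -34] -> [-50, 12, -34]
  [23, 18, -48, -1, 35, 31, -12, 35, 50, -20] -> [17, 12, -54, -7, 29, 25, -18, 29, 44, -26] -> [12, -54, -18, 44, -26]

[-56, -22, -8, -30]; [-50, 12, -34]; [12, -54, -18, 44, -26]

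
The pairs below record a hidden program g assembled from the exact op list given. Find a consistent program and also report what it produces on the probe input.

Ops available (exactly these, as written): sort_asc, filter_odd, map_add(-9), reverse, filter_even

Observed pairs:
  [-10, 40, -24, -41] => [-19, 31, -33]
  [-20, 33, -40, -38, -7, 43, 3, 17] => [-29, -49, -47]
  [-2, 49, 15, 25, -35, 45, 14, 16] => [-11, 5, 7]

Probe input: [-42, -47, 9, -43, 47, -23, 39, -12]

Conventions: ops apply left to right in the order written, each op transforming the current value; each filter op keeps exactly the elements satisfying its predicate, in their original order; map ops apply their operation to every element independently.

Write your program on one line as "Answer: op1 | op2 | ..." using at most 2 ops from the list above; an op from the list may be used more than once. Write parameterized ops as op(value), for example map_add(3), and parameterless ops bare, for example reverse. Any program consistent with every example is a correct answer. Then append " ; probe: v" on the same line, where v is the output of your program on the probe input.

filter_even | map_add(-9) ; probe: [-51, -21]

Check, running the answer program on each example:
  [-10, 40, -24, -41] -> [-10, 40, -24] -> [-19, 31, -33]
  [-20, 33, -40, -38, -7, 43, 3, 17] -> [-20, -40, -38] -> [-29, -49, -47]
  [-2, 49, 15, 25, -35, 45, 14, 16] -> [-2, 14, 16] -> [-11, 5, 7]
  probe: [-42, -47, 9, -43, 47, -23, 39, -12] -> [-42, -12] -> [-51, -21]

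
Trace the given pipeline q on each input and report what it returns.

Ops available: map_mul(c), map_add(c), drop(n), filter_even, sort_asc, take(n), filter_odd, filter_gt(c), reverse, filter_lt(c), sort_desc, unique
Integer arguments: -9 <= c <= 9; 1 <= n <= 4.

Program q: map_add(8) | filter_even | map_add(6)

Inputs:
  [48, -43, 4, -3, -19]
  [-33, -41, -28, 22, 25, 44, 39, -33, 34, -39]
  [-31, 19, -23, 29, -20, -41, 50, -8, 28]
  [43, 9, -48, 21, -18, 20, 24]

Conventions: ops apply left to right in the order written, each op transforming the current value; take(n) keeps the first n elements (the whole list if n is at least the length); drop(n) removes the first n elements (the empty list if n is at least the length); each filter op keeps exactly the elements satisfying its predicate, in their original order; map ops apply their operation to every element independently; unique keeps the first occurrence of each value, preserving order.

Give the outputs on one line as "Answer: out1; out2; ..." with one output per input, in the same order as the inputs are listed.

[62, 18]; [-14, 36, 58, 48]; [-6, 64, 6, 42]; [-34, -4, 34, 38]

Execution, op by op:
  [48, -43, 4, -3, -19] -> [56, -35, 12, 5, -11] -> [56, 12] -> [62, 18]
  [-33, -41, -28, 22, 25, 44, 39, -33, 34, -39] -> [-25, -33, -20, 30, 33, 52, 47, -25, 42, -31] -> [-20, 30, 52, 42] -> [-14, 36, 58, 48]
  [-31, 19, -23, 29, -20, -41, 50, -8, 28] -> [-23, 27, -15, 37, -12, -33, 58, 0, 36] -> [-12, 58, 0, 36] -> [-6, 64, 6, 42]
  [43, 9, -48, 21, -18, 20, 24] -> [51, 17, -40, 29, -10, 28, 32] -> [-40, -10, 28, 32] -> [-34, -4, 34, 38]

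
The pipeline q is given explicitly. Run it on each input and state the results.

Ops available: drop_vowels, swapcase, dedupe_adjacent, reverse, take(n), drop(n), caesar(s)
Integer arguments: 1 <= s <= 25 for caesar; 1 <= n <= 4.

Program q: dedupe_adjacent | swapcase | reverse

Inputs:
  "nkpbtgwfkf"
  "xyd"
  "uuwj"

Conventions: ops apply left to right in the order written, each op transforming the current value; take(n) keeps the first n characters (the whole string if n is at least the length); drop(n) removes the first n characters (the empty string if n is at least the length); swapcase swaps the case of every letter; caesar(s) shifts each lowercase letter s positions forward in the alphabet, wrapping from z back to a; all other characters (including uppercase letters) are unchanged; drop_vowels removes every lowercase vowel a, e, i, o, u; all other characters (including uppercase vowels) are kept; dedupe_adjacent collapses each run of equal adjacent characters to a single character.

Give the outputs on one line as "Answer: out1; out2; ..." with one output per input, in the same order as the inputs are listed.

"FKFWGTBPKN"; "DYX"; "JWU"

Execution, op by op:
  "nkpbtgwfkf" -> "nkpbtgwfkf" -> "NKPBTGWFKF" -> "FKFWGTBPKN"
  "xyd" -> "xyd" -> "XYD" -> "DYX"
  "uuwj" -> "uwj" -> "UWJ" -> "JWU"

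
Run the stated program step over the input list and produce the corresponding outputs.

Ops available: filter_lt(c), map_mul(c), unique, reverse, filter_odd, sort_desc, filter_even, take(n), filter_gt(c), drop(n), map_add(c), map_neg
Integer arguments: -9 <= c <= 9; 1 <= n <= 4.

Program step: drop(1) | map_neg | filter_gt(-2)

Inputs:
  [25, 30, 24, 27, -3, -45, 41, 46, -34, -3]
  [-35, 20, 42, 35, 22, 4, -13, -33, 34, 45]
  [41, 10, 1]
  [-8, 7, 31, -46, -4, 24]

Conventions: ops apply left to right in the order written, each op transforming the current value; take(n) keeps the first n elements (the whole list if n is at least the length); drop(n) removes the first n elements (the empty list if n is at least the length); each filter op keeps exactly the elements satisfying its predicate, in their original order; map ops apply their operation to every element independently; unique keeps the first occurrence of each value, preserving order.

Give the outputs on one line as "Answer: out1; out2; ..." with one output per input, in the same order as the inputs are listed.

Execution, op by op:
  [25, 30, 24, 27, -3, -45, 41, 46, -34, -3] -> [30, 24, 27, -3, -45, 41, 46, -34, -3] -> [-30, -24, -27, 3, 45, -41, -46, 34, 3] -> [3, 45, 34, 3]
  [-35, 20, 42, 35, 22, 4, -13, -33, 34, 45] -> [20, 42, 35, 22, 4, -13, -33, 34, 45] -> [-20, -42, -35, -22, -4, 13, 33, -34, -45] -> [13, 33]
  [41, 10, 1] -> [10, 1] -> [-10, -1] -> [-1]
  [-8, 7, 31, -46, -4, 24] -> [7, 31, -46, -4, 24] -> [-7, -31, 46, 4, -24] -> [46, 4]

[3, 45, 34, 3]; [13, 33]; [-1]; [46, 4]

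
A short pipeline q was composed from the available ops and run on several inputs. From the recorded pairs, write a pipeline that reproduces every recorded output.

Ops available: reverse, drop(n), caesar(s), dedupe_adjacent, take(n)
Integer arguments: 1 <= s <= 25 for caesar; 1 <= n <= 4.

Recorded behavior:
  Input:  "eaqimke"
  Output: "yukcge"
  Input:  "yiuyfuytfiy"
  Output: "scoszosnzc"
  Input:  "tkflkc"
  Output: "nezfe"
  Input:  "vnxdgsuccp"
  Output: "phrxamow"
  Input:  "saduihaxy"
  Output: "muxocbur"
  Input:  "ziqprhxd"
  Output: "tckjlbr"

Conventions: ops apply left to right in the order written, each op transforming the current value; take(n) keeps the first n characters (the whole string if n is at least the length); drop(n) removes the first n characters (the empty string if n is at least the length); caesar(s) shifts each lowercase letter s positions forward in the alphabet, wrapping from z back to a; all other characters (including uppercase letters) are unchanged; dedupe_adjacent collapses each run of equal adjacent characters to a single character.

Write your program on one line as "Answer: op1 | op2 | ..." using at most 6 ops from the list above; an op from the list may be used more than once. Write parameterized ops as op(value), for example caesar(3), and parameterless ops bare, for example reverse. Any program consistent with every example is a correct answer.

reverse | drop(1) | dedupe_adjacent | caesar(20) | reverse

Check, running the answer program on each example:
  "eaqimke" -> "ekmiqae" -> "kmiqae" -> "kmiqae" -> "egckuy" -> "yukcge"
  "yiuyfuytfiy" -> "yiftyufyuiy" -> "iftyufyuiy" -> "iftyufyuiy" -> "cznsozsocs" -> "scoszosnzc"
  "tkflkc" -> "cklfkt" -> "klfkt" -> "klfkt" -> "efzen" -> "nezfe"
  "vnxdgsuccp" -> "pccusgdxnv" -> "ccusgdxnv" -> "cusgdxnv" -> "womaxrhp" -> "phrxamow"
  "saduihaxy" -> "yxahiudas" -> "xahiudas" -> "xahiudas" -> "rubcoxum" -> "muxocbur"
  "ziqprhxd" -> "dxhrpqiz" -> "xhrpqiz" -> "xhrpqiz" -> "rbljkct" -> "tckjlbr"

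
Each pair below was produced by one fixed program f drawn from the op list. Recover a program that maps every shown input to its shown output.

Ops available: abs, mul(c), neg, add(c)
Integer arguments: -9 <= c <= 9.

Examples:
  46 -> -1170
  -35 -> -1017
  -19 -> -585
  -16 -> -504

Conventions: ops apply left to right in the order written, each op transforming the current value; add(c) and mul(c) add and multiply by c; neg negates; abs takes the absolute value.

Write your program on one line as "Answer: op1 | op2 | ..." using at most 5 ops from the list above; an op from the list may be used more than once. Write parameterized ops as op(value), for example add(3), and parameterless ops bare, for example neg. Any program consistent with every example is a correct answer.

mul(3) | add(-8) | mul(-9) | abs | neg

Check, running the answer program on each example:
  46 -> 138 -> 130 -> -1170 -> 1170 -> -1170
  -35 -> -105 -> -113 -> 1017 -> 1017 -> -1017
  -19 -> -57 -> -65 -> 585 -> 585 -> -585
  -16 -> -48 -> -56 -> 504 -> 504 -> -504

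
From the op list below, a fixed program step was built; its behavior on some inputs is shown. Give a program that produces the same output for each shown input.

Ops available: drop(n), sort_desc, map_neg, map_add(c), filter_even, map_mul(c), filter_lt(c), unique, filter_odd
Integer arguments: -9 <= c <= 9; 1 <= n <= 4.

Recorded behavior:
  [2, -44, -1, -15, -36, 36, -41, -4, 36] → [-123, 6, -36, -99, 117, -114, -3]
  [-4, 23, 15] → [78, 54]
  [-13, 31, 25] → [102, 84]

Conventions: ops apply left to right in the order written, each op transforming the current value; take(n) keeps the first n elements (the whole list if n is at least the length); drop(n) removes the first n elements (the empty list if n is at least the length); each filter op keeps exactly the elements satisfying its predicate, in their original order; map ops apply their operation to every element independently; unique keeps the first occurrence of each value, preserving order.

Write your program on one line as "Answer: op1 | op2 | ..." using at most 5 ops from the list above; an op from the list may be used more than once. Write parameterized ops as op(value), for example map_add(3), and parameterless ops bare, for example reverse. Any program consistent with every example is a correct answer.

map_add(3) | drop(1) | unique | map_mul(3)

Check, running the answer program on each example:
  [2, -44, -1, -15, -36, 36, -41, -4, 36] -> [5, -41, 2, -12, -33, 39, -38, -1, 39] -> [-41, 2, -12, -33, 39, -38, -1, 39] -> [-41, 2, -12, -33, 39, -38, -1] -> [-123, 6, -36, -99, 117, -114, -3]
  [-4, 23, 15] -> [-1, 26, 18] -> [26, 18] -> [26, 18] -> [78, 54]
  [-13, 31, 25] -> [-10, 34, 28] -> [34, 28] -> [34, 28] -> [102, 84]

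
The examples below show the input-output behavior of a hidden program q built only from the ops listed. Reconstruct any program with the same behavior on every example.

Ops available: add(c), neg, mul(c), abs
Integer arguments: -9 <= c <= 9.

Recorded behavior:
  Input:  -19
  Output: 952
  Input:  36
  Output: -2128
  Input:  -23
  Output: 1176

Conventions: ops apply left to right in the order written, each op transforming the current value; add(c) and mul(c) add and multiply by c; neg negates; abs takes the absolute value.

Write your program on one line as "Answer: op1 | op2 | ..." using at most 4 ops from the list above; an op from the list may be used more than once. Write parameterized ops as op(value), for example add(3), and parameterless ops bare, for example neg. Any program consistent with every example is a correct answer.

add(2) | mul(8) | mul(-7)

Check, running the answer program on each example:
  -19 -> -17 -> -136 -> 952
  36 -> 38 -> 304 -> -2128
  -23 -> -21 -> -168 -> 1176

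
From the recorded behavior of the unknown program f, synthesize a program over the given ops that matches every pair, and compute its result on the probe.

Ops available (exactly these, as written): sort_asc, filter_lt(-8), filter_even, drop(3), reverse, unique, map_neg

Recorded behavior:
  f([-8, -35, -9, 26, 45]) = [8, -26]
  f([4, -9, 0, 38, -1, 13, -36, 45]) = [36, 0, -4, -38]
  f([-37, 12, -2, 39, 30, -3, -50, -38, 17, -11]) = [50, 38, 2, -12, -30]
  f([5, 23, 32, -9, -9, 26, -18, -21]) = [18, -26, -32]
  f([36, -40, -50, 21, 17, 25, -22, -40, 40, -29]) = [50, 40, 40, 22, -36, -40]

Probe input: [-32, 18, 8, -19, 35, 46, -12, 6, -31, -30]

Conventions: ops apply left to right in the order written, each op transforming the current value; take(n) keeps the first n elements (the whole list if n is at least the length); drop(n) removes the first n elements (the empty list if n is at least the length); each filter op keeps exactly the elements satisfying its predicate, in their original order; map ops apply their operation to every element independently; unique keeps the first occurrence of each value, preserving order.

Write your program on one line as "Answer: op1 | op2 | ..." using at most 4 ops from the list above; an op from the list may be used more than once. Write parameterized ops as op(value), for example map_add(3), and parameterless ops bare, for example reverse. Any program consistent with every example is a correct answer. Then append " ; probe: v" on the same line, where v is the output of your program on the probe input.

filter_even | sort_asc | map_neg ; probe: [32, 30, 12, -6, -8, -18, -46]

Check, running the answer program on each example:
  [-8, -35, -9, 26, 45] -> [-8, 26] -> [-8, 26] -> [8, -26]
  [4, -9, 0, 38, -1, 13, -36, 45] -> [4, 0, 38, -36] -> [-36, 0, 4, 38] -> [36, 0, -4, -38]
  [-37, 12, -2, 39, 30, -3, -50, -38, 17, -11] -> [12, -2, 30, -50, -38] -> [-50, -38, -2, 12, 30] -> [50, 38, 2, -12, -30]
  [5, 23, 32, -9, -9, 26, -18, -21] -> [32, 26, -18] -> [-18, 26, 32] -> [18, -26, -32]
  [36, -40, -50, 21, 17, 25, -22, -40, 40, -29] -> [36, -40, -50, -22, -40, 40] -> [-50, -40, -40, -22, 36, 40] -> [50, 40, 40, 22, -36, -40]
  probe: [-32, 18, 8, -19, 35, 46, -12, 6, -31, -30] -> [-32, 18, 8, 46, -12, 6, -30] -> [-32, -30, -12, 6, 8, 18, 46] -> [32, 30, 12, -6, -8, -18, -46]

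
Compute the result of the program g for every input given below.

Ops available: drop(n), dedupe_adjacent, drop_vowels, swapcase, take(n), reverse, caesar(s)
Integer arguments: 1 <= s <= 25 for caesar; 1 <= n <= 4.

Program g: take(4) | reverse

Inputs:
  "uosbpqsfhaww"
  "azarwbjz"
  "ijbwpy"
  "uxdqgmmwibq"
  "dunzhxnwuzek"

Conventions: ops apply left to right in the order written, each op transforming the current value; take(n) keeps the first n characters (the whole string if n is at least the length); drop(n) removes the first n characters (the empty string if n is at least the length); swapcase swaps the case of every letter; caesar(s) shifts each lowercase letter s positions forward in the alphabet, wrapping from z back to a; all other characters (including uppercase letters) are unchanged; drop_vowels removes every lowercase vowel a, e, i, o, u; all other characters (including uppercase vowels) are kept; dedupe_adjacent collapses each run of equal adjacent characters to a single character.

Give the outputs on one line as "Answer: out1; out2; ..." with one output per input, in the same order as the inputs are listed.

"bsou"; "raza"; "wbji"; "qdxu"; "znud"

Execution, op by op:
  "uosbpqsfhaww" -> "uosb" -> "bsou"
  "azarwbjz" -> "azar" -> "raza"
  "ijbwpy" -> "ijbw" -> "wbji"
  "uxdqgmmwibq" -> "uxdq" -> "qdxu"
  "dunzhxnwuzek" -> "dunz" -> "znud"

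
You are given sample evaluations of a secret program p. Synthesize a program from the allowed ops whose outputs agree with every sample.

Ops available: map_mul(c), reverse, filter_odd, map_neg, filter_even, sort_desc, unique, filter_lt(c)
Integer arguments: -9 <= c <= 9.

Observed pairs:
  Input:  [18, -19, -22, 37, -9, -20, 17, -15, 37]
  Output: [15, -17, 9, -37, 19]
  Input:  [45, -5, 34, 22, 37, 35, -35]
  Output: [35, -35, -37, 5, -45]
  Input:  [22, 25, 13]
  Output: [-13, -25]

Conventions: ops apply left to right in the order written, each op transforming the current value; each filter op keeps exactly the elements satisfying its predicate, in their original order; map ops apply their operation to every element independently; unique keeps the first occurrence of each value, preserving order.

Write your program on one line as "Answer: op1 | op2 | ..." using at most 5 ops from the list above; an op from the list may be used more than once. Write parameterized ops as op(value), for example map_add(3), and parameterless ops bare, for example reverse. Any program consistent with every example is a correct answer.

unique | filter_odd | map_neg | reverse

Check, running the answer program on each example:
  [18, -19, -22, 37, -9, -20, 17, -15, 37] -> [18, -19, -22, 37, -9, -20, 17, -15] -> [-19, 37, -9, 17, -15] -> [19, -37, 9, -17, 15] -> [15, -17, 9, -37, 19]
  [45, -5, 34, 22, 37, 35, -35] -> [45, -5, 34, 22, 37, 35, -35] -> [45, -5, 37, 35, -35] -> [-45, 5, -37, -35, 35] -> [35, -35, -37, 5, -45]
  [22, 25, 13] -> [22, 25, 13] -> [25, 13] -> [-25, -13] -> [-13, -25]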